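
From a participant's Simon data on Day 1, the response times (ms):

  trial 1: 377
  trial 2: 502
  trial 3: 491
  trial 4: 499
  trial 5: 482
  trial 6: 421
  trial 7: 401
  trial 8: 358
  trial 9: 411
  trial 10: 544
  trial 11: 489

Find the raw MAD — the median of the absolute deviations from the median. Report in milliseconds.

61 ms

Sorted: 358, 377, 401, 411, 421, 482, 489, 491, 499, 502, 544 → median = 482
|x − 482|: 105, 20, 9, 17, 0, 61, 81, 124, 71, 62, 7
Sorted deviations: 0, 7, 9, 17, 20, 61, 62, 71, 81, 105, 124 → MAD = 61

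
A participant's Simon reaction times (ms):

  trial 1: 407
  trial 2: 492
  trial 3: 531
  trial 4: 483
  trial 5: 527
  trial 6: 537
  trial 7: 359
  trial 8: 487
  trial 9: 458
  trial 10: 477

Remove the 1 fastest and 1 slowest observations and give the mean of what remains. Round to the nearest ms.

483 ms

Sorted: 359, 407, 458, 477, 483, 487, 492, 527, 531, 537
Drop lowest 1 (359) and highest 1 (537)
Remaining (n=8): Σ = 3862, mean = 3862/8 = 482.750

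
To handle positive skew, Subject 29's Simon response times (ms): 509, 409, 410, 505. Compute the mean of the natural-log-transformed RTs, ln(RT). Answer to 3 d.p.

ln(RT): 6.2324, 6.0137, 6.0162, 6.2246
Σ ln(RT) = 24.4869
Mean = 24.4869/4 = 6.12172

6.122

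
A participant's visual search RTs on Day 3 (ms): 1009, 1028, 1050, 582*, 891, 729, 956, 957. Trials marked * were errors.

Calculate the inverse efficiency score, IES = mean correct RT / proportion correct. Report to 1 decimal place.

Correct trials (n=7): 1009, 1028, 1050, 891, 729, 956, 957
Mean correct RT = 6620/7 = 945.7143 ms
Proportion correct = 7/8
IES = 945.7143 / (7/8) = 1080.816 ms

1080.8 ms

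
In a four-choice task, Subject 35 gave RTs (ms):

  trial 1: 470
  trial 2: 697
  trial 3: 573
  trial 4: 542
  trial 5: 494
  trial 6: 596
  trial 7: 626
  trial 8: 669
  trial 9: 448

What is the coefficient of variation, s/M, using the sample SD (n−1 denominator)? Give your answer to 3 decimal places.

n = 9, Σ = 5115, M = 568.3333
Σ(x−M)² = 61170.000; s = √(61170.000/8) = 87.4428
CV = 87.4428 / 568.3333 = 0.15386

0.154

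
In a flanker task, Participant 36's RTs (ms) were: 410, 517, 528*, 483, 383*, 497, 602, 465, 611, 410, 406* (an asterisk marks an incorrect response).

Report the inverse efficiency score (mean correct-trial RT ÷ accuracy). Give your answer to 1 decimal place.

Correct trials (n=8): 410, 517, 483, 497, 602, 465, 611, 410
Mean correct RT = 3995/8 = 499.3750 ms
Proportion correct = 8/11
IES = 499.3750 / (8/11) = 686.641 ms

686.6 ms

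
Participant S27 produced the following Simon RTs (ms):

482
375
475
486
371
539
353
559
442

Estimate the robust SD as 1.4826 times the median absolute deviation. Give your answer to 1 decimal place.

94.9 ms

Sorted: 353, 371, 375, 442, 475, 482, 486, 539, 559 → median = 475
|x − 475| sorted: 0, 7, 11, 33, 64, 84, 100, 104, 122 → MAD = 64
Robust SD ≈ 1.4826 × 64 = 94.886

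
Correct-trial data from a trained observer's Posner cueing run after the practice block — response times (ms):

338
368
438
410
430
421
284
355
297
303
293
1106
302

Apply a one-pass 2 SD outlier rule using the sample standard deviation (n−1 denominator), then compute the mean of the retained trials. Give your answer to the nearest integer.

353 ms

n = 13, ΣRT = 5345, M = 411.154
Σ(x−M)² = 561123.69; s = √(561123.69/12) = 216.241
Cutoffs: 411.154 ± 2·216.241 → [-21.3, 843.6]
Outside: 1106 → excluded.
Retained (n=12): Σ = 4239, mean = 4239/12 = 353.250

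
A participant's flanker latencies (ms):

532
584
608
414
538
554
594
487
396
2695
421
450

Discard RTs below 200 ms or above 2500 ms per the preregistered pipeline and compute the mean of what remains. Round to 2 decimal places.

507.09 ms

Excluded: 2695
Retained (n=11): Σ = 5578
Mean = 5578/11 = 507.0909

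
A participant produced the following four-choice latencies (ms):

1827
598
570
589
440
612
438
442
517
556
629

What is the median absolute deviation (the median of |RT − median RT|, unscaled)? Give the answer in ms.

Sorted: 438, 440, 442, 517, 556, 570, 589, 598, 612, 629, 1827 → median = 570
|x − 570|: 1257, 28, 0, 19, 130, 42, 132, 128, 53, 14, 59
Sorted deviations: 0, 14, 19, 28, 42, 53, 59, 128, 130, 132, 1257 → MAD = 53

53 ms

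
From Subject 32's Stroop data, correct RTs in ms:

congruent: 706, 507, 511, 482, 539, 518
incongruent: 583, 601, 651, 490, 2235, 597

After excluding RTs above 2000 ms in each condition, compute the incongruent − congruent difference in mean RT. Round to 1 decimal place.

incongruent: exclude 2235
M(congruent) = 3263/6 = 543.833
M(incongruent) = 2922/5 = 584.400
Difference = 584.400 − 543.833 = 40.567 ms

40.6 ms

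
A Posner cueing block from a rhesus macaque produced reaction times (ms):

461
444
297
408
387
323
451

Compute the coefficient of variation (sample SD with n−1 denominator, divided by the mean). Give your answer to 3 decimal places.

n = 7, Σ = 2771, M = 395.8571
Σ(x−M)² = 24908.857; s = √(24908.857/6) = 64.4320
CV = 64.4320 / 395.8571 = 0.16277

0.163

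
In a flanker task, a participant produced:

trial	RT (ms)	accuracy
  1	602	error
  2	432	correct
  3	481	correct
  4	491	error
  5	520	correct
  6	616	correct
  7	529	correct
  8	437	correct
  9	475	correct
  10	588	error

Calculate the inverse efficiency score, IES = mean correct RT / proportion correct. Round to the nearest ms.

712 ms

Correct trials (n=7): 432, 481, 520, 616, 529, 437, 475
Mean correct RT = 3490/7 = 498.5714 ms
Proportion correct = 7/10
IES = 498.5714 / (7/10) = 712.245 ms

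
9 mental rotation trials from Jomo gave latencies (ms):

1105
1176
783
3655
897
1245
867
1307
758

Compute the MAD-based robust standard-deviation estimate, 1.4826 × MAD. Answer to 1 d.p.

308.4 ms

Sorted: 758, 783, 867, 897, 1105, 1176, 1245, 1307, 3655 → median = 1105
|x − 1105| sorted: 0, 71, 140, 202, 208, 238, 322, 347, 2550 → MAD = 208
Robust SD ≈ 1.4826 × 208 = 308.381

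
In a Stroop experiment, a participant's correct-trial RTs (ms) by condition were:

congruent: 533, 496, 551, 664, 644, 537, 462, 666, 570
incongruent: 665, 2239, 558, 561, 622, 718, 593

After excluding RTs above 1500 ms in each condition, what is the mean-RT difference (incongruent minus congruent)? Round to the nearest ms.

50 ms

incongruent: exclude 2239
M(congruent) = 5123/9 = 569.222
M(incongruent) = 3717/6 = 619.500
Difference = 619.500 − 569.222 = 50.278 ms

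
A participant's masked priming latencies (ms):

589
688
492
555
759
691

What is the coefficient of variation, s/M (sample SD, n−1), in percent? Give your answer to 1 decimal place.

15.9%

n = 6, Σ = 3774, M = 629.0000
Σ(x−M)² = 50070.000; s = √(50070.000/5) = 100.0700
CV = 100.0700 / 629.0000 = 0.15909 = 15.909%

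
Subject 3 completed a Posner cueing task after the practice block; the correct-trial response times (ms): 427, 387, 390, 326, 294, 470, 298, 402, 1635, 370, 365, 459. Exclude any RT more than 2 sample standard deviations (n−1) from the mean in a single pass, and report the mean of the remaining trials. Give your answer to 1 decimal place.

n = 12, ΣRT = 5823, M = 485.250
Σ(x−M)² = 1476638.25; s = √(1476638.25/11) = 366.388
Cutoffs: 485.250 ± 2·366.388 → [-247.5, 1218.0]
Outside: 1635 → excluded.
Retained (n=11): Σ = 4188, mean = 4188/11 = 380.727

380.7 ms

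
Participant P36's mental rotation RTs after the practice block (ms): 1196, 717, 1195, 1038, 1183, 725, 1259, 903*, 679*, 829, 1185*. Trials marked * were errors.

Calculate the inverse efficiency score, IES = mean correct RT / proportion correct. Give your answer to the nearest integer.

1399 ms

Correct trials (n=8): 1196, 717, 1195, 1038, 1183, 725, 1259, 829
Mean correct RT = 8142/8 = 1017.7500 ms
Proportion correct = 8/11
IES = 1017.7500 / (8/11) = 1399.406 ms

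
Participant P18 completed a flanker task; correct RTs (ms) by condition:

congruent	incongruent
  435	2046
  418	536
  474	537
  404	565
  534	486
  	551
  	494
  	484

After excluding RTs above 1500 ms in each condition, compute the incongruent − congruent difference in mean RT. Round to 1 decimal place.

68.9 ms

incongruent: exclude 2046
M(congruent) = 2265/5 = 453.000
M(incongruent) = 3653/7 = 521.857
Difference = 521.857 − 453.000 = 68.857 ms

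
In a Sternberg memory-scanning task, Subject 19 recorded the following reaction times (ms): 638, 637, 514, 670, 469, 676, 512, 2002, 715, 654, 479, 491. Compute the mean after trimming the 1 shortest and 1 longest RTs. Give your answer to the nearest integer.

599 ms

Sorted: 469, 479, 491, 512, 514, 637, 638, 654, 670, 676, 715, 2002
Drop lowest 1 (469) and highest 1 (2002)
Remaining (n=10): Σ = 5986, mean = 5986/10 = 598.600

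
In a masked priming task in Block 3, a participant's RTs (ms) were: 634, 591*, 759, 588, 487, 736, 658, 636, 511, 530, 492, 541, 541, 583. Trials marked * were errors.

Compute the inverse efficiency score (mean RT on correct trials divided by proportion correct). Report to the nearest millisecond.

Correct trials (n=13): 634, 759, 588, 487, 736, 658, 636, 511, 530, 492, 541, 541, 583
Mean correct RT = 7696/13 = 592.0000 ms
Proportion correct = 13/14
IES = 592.0000 / (13/14) = 637.538 ms

638 ms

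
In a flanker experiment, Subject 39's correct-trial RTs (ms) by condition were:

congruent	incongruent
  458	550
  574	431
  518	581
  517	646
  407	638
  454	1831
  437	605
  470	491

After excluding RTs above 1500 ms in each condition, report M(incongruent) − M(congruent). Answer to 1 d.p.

83.8 ms

incongruent: exclude 1831
M(congruent) = 3835/8 = 479.375
M(incongruent) = 3942/7 = 563.143
Difference = 563.143 − 479.375 = 83.768 ms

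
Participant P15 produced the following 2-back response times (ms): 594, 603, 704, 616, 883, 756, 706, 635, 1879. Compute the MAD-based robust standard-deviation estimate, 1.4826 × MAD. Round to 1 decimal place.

Sorted: 594, 603, 616, 635, 704, 706, 756, 883, 1879 → median = 704
|x − 704| sorted: 0, 2, 52, 69, 88, 101, 110, 179, 1175 → MAD = 88
Robust SD ≈ 1.4826 × 88 = 130.469

130.5 ms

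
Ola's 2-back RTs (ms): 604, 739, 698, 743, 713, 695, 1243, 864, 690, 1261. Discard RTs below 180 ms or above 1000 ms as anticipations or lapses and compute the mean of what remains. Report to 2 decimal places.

718.25 ms

Excluded: 1243, 1261
Retained (n=8): Σ = 5746
Mean = 5746/8 = 718.2500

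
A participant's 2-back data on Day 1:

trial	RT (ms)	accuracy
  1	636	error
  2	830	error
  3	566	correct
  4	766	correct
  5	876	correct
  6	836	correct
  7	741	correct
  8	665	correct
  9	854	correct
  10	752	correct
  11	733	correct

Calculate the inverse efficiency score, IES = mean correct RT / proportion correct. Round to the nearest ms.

922 ms

Correct trials (n=9): 566, 766, 876, 836, 741, 665, 854, 752, 733
Mean correct RT = 6789/9 = 754.3333 ms
Proportion correct = 9/11
IES = 754.3333 / (9/11) = 921.963 ms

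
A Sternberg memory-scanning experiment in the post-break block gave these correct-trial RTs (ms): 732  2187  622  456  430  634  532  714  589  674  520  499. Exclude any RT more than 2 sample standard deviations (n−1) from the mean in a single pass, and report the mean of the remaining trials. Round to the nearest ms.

n = 12, ΣRT = 8589, M = 715.750
Σ(x−M)² = 2466310.25; s = √(2466310.25/11) = 473.508
Cutoffs: 715.750 ± 2·473.508 → [-231.3, 1662.8]
Outside: 2187 → excluded.
Retained (n=11): Σ = 6402, mean = 6402/11 = 582.000

582 ms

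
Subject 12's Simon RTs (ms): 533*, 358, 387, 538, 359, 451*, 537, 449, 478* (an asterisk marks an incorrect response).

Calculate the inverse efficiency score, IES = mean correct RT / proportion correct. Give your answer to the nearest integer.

657 ms

Correct trials (n=6): 358, 387, 538, 359, 537, 449
Mean correct RT = 2628/6 = 438.0000 ms
Proportion correct = 6/9
IES = 438.0000 / (6/9) = 657.000 ms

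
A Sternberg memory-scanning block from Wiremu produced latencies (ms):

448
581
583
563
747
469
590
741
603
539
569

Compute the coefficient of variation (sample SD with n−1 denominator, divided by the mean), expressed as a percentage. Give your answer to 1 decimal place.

n = 11, Σ = 6433, M = 584.8182
Σ(x−M)² = 86029.636; s = √(86029.636/10) = 92.7522
CV = 92.7522 / 584.8182 = 0.15860 = 15.860%

15.9%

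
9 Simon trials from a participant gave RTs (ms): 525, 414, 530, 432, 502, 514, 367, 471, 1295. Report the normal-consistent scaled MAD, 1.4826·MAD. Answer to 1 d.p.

46.0 ms

Sorted: 367, 414, 432, 471, 502, 514, 525, 530, 1295 → median = 502
|x − 502| sorted: 0, 12, 23, 28, 31, 70, 88, 135, 793 → MAD = 31
Robust SD ≈ 1.4826 × 31 = 45.961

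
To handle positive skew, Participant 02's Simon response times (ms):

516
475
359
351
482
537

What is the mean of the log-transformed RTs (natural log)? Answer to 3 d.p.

ln(RT): 6.2461, 6.1633, 5.8833, 5.8608, 6.1779, 6.2860
Σ ln(RT) = 36.6175
Mean = 36.6175/6 = 6.10291

6.103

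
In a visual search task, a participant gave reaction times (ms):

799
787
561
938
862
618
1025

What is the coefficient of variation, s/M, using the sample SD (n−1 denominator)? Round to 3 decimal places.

0.207

n = 7, Σ = 5590, M = 798.5714
Σ(x−M)² = 163913.714; s = √(163913.714/6) = 165.2845
CV = 165.2845 / 798.5714 = 0.20698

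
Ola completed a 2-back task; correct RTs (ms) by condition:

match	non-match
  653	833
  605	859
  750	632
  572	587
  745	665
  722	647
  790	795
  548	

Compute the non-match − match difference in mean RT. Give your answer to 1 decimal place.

M(match) = 5385/8 = 673.125
M(non-match) = 5018/7 = 716.857
Difference = 716.857 − 673.125 = 43.732 ms

43.7 ms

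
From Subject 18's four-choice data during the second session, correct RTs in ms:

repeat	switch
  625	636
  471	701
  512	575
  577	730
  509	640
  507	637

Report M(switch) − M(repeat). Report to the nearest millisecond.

M(repeat) = 3201/6 = 533.500
M(switch) = 3919/6 = 653.167
Difference = 653.167 − 533.500 = 119.667 ms

120 ms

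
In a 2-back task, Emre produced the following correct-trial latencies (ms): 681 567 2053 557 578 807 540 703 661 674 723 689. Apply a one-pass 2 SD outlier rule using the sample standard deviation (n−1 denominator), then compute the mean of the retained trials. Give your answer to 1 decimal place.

652.7 ms

n = 12, ΣRT = 9233, M = 769.417
Σ(x−M)² = 1866072.92; s = √(1866072.92/11) = 411.877
Cutoffs: 769.417 ± 2·411.877 → [-54.3, 1593.2]
Outside: 2053 → excluded.
Retained (n=11): Σ = 7180, mean = 7180/11 = 652.727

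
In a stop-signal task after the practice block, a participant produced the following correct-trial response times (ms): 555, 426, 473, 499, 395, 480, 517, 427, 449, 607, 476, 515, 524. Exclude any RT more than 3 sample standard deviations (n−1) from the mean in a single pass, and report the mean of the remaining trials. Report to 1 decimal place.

n = 13, ΣRT = 6343, M = 487.923
Σ(x−M)² = 39804.92; s = √(39804.92/12) = 57.594
Cutoffs: 487.923 ± 3·57.594 → [315.1, 660.7]
No RTs fall outside the cutoffs; all 13 retained. Mean = 6343/13 = 487.923

487.9 ms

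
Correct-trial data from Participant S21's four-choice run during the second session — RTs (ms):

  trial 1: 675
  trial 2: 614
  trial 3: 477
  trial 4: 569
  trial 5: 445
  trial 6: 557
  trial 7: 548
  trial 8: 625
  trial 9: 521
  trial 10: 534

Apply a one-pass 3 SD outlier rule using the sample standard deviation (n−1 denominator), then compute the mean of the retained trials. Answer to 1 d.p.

n = 10, ΣRT = 5565, M = 556.500
Σ(x−M)² = 42788.50; s = √(42788.50/9) = 68.951
Cutoffs: 556.500 ± 3·68.951 → [349.6, 763.4]
No RTs fall outside the cutoffs; all 10 retained. Mean = 5565/10 = 556.500

556.5 ms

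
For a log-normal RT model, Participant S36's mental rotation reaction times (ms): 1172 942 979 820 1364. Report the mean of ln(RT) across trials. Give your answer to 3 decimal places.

ln(RT): 7.0665, 6.8480, 6.8865, 6.7093, 7.2182
Σ ln(RT) = 34.7285
Mean = 34.7285/5 = 6.94570

6.946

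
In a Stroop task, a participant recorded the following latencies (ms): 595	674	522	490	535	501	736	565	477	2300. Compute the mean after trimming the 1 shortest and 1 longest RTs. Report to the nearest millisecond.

577 ms

Sorted: 477, 490, 501, 522, 535, 565, 595, 674, 736, 2300
Drop lowest 1 (477) and highest 1 (2300)
Remaining (n=8): Σ = 4618, mean = 4618/8 = 577.250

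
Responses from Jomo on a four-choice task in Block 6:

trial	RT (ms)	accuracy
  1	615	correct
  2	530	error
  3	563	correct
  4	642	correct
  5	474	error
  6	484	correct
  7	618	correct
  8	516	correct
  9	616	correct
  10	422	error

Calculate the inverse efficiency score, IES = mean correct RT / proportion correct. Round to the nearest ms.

Correct trials (n=7): 615, 563, 642, 484, 618, 516, 616
Mean correct RT = 4054/7 = 579.1429 ms
Proportion correct = 7/10
IES = 579.1429 / (7/10) = 827.347 ms

827 ms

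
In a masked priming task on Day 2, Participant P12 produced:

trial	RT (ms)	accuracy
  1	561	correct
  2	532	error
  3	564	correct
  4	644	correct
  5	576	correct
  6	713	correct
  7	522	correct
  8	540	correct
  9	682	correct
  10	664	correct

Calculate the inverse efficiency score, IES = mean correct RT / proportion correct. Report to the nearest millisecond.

675 ms

Correct trials (n=9): 561, 564, 644, 576, 713, 522, 540, 682, 664
Mean correct RT = 5466/9 = 607.3333 ms
Proportion correct = 9/10
IES = 607.3333 / (9/10) = 674.815 ms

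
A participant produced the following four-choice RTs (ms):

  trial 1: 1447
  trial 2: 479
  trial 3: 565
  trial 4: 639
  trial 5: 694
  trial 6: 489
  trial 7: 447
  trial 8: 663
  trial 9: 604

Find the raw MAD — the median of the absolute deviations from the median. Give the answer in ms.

90 ms

Sorted: 447, 479, 489, 565, 604, 639, 663, 694, 1447 → median = 604
|x − 604|: 843, 125, 39, 35, 90, 115, 157, 59, 0
Sorted deviations: 0, 35, 39, 59, 90, 115, 125, 157, 843 → MAD = 90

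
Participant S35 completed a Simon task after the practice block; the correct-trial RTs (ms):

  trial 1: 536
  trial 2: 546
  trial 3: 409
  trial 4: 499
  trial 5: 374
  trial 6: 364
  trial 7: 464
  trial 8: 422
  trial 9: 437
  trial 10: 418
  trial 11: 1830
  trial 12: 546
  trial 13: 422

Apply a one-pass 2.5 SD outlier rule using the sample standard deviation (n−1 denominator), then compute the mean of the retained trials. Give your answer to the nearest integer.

453 ms

n = 13, ΣRT = 7267, M = 559.000
Σ(x−M)² = 1795986.00; s = √(1795986.00/12) = 386.866
Cutoffs: 559.000 ± 2.5·386.866 → [-408.2, 1526.2]
Outside: 1830 → excluded.
Retained (n=12): Σ = 5437, mean = 5437/12 = 453.083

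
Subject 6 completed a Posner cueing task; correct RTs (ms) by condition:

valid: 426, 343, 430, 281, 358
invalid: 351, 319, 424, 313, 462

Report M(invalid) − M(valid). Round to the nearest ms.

6 ms

M(valid) = 1838/5 = 367.600
M(invalid) = 1869/5 = 373.800
Difference = 373.800 − 367.600 = 6.200 ms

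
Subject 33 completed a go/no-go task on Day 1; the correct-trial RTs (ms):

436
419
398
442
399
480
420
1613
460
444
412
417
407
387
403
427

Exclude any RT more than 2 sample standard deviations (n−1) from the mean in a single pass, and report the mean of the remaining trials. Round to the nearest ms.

423 ms

n = 16, ΣRT = 7964, M = 497.750
Σ(x−M)² = 1335639.00; s = √(1335639.00/15) = 298.400
Cutoffs: 497.750 ± 2·298.400 → [-99.1, 1094.6]
Outside: 1613 → excluded.
Retained (n=15): Σ = 6351, mean = 6351/15 = 423.400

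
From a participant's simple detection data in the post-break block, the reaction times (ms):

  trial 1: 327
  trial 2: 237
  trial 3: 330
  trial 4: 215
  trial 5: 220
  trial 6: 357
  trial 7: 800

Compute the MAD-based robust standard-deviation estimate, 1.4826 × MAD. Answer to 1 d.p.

Sorted: 215, 220, 237, 327, 330, 357, 800 → median = 327
|x − 327| sorted: 0, 3, 30, 90, 107, 112, 473 → MAD = 90
Robust SD ≈ 1.4826 × 90 = 133.434

133.4 ms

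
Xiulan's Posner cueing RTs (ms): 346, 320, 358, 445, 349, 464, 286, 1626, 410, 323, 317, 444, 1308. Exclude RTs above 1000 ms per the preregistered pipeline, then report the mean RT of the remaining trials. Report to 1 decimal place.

Excluded: 1308, 1626
Retained (n=11): Σ = 4062
Mean = 4062/11 = 369.2727

369.3 ms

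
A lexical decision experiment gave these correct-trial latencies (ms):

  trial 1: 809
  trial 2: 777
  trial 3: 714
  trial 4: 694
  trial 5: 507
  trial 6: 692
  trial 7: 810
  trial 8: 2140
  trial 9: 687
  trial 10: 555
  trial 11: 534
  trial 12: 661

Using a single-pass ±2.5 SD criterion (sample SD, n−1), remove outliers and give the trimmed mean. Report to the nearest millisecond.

n = 12, ΣRT = 9580, M = 798.333
Σ(x−M)² = 2075292.67; s = √(2075292.67/11) = 434.354
Cutoffs: 798.333 ± 2.5·434.354 → [-287.6, 1884.2]
Outside: 2140 → excluded.
Retained (n=11): Σ = 7440, mean = 7440/11 = 676.364

676 ms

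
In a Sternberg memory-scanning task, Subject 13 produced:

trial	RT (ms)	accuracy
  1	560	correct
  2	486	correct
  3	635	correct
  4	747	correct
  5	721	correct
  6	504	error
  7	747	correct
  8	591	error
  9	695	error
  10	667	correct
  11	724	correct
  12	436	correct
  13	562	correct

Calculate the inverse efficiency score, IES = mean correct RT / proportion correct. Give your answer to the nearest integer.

817 ms

Correct trials (n=10): 560, 486, 635, 747, 721, 747, 667, 724, 436, 562
Mean correct RT = 6285/10 = 628.5000 ms
Proportion correct = 10/13
IES = 628.5000 / (10/13) = 817.050 ms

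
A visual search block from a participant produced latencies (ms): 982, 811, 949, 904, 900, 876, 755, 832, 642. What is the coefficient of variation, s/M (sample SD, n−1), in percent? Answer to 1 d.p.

12.3%

n = 9, Σ = 7651, M = 850.1111
Σ(x−M)² = 87450.889; s = √(87450.889/8) = 104.5531
CV = 104.5531 / 850.1111 = 0.12299 = 12.299%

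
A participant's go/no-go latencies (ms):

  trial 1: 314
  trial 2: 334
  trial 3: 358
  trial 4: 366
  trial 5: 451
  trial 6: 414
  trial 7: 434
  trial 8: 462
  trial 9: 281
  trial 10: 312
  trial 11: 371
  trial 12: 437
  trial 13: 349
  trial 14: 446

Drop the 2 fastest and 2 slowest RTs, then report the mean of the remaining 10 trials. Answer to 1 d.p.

382.3 ms

Sorted: 281, 312, 314, 334, 349, 358, 366, 371, 414, 434, 437, 446, 451, 462
Drop lowest 2 (281, 312) and highest 2 (451, 462)
Remaining (n=10): Σ = 3823, mean = 3823/10 = 382.300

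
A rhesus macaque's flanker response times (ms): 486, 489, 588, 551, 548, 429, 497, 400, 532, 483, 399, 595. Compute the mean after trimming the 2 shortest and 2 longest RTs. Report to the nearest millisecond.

Sorted: 399, 400, 429, 483, 486, 489, 497, 532, 548, 551, 588, 595
Drop lowest 2 (399, 400) and highest 2 (588, 595)
Remaining (n=8): Σ = 4015, mean = 4015/8 = 501.875

502 ms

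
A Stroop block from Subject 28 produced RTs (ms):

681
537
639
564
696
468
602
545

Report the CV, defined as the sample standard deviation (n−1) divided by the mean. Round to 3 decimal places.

n = 8, Σ = 4732, M = 591.5000
Σ(x−M)² = 42438.000; s = √(42438.000/7) = 77.8625
CV = 77.8625 / 591.5000 = 0.13164

0.132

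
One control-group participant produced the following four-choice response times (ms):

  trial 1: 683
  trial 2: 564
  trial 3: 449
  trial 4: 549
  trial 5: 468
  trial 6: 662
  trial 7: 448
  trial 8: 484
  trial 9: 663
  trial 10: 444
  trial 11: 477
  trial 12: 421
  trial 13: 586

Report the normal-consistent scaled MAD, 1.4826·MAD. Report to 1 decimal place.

93.4 ms

Sorted: 421, 444, 448, 449, 468, 477, 484, 549, 564, 586, 662, 663, 683 → median = 484
|x − 484| sorted: 0, 7, 16, 35, 36, 40, 63, 65, 80, 102, 178, 179, 199 → MAD = 63
Robust SD ≈ 1.4826 × 63 = 93.404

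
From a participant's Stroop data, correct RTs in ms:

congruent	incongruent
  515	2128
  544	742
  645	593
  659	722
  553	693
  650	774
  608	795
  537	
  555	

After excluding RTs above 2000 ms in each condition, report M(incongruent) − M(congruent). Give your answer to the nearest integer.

135 ms

incongruent: exclude 2128
M(congruent) = 5266/9 = 585.111
M(incongruent) = 4319/6 = 719.833
Difference = 719.833 − 585.111 = 134.722 ms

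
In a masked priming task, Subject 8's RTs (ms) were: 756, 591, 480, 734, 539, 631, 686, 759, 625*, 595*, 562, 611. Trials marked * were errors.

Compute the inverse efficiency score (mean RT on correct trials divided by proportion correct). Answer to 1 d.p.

761.9 ms

Correct trials (n=10): 756, 591, 480, 734, 539, 631, 686, 759, 562, 611
Mean correct RT = 6349/10 = 634.9000 ms
Proportion correct = 10/12
IES = 634.9000 / (10/12) = 761.880 ms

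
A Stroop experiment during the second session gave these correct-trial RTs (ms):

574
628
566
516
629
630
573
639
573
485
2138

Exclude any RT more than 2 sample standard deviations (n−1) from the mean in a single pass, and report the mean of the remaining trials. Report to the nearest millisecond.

581 ms

n = 11, ΣRT = 7951, M = 722.818
Σ(x−M)² = 2227133.64; s = √(2227133.64/10) = 471.925
Cutoffs: 722.818 ± 2·471.925 → [-221.0, 1666.7]
Outside: 2138 → excluded.
Retained (n=10): Σ = 5813, mean = 5813/10 = 581.300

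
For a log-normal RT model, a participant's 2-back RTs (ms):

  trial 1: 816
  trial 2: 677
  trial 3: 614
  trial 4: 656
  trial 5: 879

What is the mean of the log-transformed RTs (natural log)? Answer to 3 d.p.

ln(RT): 6.7044, 6.5177, 6.4200, 6.4862, 6.7788
Σ ln(RT) = 32.9070
Mean = 32.9070/5 = 6.58141

6.581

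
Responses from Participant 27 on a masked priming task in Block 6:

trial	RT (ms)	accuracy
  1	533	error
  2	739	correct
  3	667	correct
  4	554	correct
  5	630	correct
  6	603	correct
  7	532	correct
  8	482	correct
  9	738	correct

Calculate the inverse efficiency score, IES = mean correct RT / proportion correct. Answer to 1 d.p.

695.4 ms

Correct trials (n=8): 739, 667, 554, 630, 603, 532, 482, 738
Mean correct RT = 4945/8 = 618.1250 ms
Proportion correct = 8/9
IES = 618.1250 / (8/9) = 695.391 ms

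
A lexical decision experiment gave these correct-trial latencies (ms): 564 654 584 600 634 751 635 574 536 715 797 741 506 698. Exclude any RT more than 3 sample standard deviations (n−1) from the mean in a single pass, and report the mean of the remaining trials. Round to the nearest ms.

n = 14, ΣRT = 8989, M = 642.071
Σ(x−M)² = 99996.93; s = √(99996.93/13) = 87.704
Cutoffs: 642.071 ± 3·87.704 → [379.0, 905.2]
No RTs fall outside the cutoffs; all 14 retained. Mean = 8989/14 = 642.071

642 ms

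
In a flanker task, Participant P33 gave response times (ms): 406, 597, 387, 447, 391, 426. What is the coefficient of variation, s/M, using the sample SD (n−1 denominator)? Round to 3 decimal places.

n = 6, Σ = 2654, M = 442.3333
Σ(x−M)² = 31227.333; s = √(31227.333/5) = 79.0283
CV = 79.0283 / 442.3333 = 0.17866

0.179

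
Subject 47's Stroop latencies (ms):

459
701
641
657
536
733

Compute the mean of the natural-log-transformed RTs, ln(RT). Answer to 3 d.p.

6.419

ln(RT): 6.1291, 6.5525, 6.4630, 6.4877, 6.2841, 6.5971
Σ ln(RT) = 38.5136
Mean = 38.5136/6 = 6.41893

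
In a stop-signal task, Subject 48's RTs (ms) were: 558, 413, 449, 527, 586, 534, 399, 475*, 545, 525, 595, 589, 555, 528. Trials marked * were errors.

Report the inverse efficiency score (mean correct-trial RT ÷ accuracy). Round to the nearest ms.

564 ms

Correct trials (n=13): 558, 413, 449, 527, 586, 534, 399, 545, 525, 595, 589, 555, 528
Mean correct RT = 6803/13 = 523.3077 ms
Proportion correct = 13/14
IES = 523.3077 / (13/14) = 563.562 ms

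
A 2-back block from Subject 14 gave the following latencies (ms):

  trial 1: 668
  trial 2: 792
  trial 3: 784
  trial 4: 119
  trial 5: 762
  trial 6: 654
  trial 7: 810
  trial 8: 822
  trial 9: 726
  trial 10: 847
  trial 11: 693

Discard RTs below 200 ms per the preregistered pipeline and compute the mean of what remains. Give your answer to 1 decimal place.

Excluded: 119
Retained (n=10): Σ = 7558
Mean = 7558/10 = 755.8000

755.8 ms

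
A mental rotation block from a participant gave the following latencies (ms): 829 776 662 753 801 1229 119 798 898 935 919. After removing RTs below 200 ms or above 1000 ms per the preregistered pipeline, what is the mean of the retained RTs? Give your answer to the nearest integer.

819 ms

Excluded: 119, 1229
Retained (n=9): Σ = 7371
Mean = 7371/9 = 819.0000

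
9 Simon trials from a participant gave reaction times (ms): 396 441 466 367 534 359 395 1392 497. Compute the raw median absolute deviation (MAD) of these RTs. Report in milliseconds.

Sorted: 359, 367, 395, 396, 441, 466, 497, 534, 1392 → median = 441
|x − 441|: 45, 0, 25, 74, 93, 82, 46, 951, 56
Sorted deviations: 0, 25, 45, 46, 56, 74, 82, 93, 951 → MAD = 56

56 ms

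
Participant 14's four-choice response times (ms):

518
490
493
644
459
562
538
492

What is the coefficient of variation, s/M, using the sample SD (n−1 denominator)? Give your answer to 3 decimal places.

n = 8, Σ = 4196, M = 524.5000
Σ(x−M)² = 23440.000; s = √(23440.000/7) = 57.8668
CV = 57.8668 / 524.5000 = 0.11033

0.110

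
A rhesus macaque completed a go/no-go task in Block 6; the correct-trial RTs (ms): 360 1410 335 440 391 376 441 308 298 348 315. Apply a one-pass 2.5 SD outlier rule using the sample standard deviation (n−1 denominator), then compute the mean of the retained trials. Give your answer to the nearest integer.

n = 11, ΣRT = 5022, M = 456.545
Σ(x−M)² = 1023488.73; s = √(1023488.73/10) = 319.920
Cutoffs: 456.545 ± 2.5·319.920 → [-343.3, 1256.3]
Outside: 1410 → excluded.
Retained (n=10): Σ = 3612, mean = 3612/10 = 361.200

361 ms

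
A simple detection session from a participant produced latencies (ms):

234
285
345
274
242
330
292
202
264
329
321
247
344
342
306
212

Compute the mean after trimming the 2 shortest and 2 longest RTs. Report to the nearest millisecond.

Sorted: 202, 212, 234, 242, 247, 264, 274, 285, 292, 306, 321, 329, 330, 342, 344, 345
Drop lowest 2 (202, 212) and highest 2 (344, 345)
Remaining (n=12): Σ = 3466, mean = 3466/12 = 288.833

289 ms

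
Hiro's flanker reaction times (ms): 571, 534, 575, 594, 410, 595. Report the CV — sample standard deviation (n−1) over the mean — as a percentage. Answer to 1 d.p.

12.9%

n = 6, Σ = 3279, M = 546.5000
Σ(x−M)² = 24809.500; s = √(24809.500/5) = 70.4408
CV = 70.4408 / 546.5000 = 0.12889 = 12.889%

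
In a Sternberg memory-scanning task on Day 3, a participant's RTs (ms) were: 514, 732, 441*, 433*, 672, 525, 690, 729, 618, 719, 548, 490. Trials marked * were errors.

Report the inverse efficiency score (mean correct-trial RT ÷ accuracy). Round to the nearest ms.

Correct trials (n=10): 514, 732, 672, 525, 690, 729, 618, 719, 548, 490
Mean correct RT = 6237/10 = 623.7000 ms
Proportion correct = 10/12
IES = 623.7000 / (10/12) = 748.440 ms

748 ms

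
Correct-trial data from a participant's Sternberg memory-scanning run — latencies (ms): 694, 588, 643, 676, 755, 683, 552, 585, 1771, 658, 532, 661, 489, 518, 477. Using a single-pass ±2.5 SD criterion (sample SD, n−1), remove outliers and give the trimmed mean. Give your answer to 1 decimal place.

607.9 ms

n = 15, ΣRT = 10282, M = 685.467
Σ(x−M)² = 1357603.73; s = √(1357603.73/14) = 311.403
Cutoffs: 685.467 ± 2.5·311.403 → [-93.0, 1464.0]
Outside: 1771 → excluded.
Retained (n=14): Σ = 8511, mean = 8511/14 = 607.929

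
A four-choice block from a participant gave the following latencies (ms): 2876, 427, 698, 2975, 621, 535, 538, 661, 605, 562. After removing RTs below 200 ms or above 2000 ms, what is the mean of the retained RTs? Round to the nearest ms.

581 ms

Excluded: 2876, 2975
Retained (n=8): Σ = 4647
Mean = 4647/8 = 580.8750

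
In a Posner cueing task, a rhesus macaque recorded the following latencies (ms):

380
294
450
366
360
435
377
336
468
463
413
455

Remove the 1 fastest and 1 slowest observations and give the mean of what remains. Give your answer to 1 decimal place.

Sorted: 294, 336, 360, 366, 377, 380, 413, 435, 450, 455, 463, 468
Drop lowest 1 (294) and highest 1 (468)
Remaining (n=10): Σ = 4035, mean = 4035/10 = 403.500

403.5 ms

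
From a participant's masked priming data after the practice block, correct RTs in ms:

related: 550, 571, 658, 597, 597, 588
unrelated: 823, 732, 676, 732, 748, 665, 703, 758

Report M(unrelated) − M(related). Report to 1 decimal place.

M(related) = 3561/6 = 593.500
M(unrelated) = 5837/8 = 729.625
Difference = 729.625 − 593.500 = 136.125 ms

136.1 ms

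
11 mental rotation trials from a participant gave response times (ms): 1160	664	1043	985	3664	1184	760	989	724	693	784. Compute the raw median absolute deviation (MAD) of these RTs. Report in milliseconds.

201 ms

Sorted: 664, 693, 724, 760, 784, 985, 989, 1043, 1160, 1184, 3664 → median = 985
|x − 985|: 175, 321, 58, 0, 2679, 199, 225, 4, 261, 292, 201
Sorted deviations: 0, 4, 58, 175, 199, 201, 225, 261, 292, 321, 2679 → MAD = 201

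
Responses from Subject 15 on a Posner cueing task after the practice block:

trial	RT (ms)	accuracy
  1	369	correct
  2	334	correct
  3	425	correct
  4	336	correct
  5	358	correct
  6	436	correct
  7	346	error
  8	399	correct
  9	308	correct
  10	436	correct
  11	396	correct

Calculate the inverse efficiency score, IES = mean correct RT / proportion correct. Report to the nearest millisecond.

418 ms

Correct trials (n=10): 369, 334, 425, 336, 358, 436, 399, 308, 436, 396
Mean correct RT = 3797/10 = 379.7000 ms
Proportion correct = 10/11
IES = 379.7000 / (10/11) = 417.670 ms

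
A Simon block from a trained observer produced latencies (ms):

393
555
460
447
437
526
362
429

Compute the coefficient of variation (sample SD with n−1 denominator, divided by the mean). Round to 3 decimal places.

0.141

n = 8, Σ = 3609, M = 451.1250
Σ(x−M)² = 28502.875; s = √(28502.875/7) = 63.8110
CV = 63.8110 / 451.1250 = 0.14145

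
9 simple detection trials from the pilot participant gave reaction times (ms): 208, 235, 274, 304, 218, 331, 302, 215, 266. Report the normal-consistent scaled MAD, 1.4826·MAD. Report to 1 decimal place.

56.3 ms

Sorted: 208, 215, 218, 235, 266, 274, 302, 304, 331 → median = 266
|x − 266| sorted: 0, 8, 31, 36, 38, 48, 51, 58, 65 → MAD = 38
Robust SD ≈ 1.4826 × 38 = 56.339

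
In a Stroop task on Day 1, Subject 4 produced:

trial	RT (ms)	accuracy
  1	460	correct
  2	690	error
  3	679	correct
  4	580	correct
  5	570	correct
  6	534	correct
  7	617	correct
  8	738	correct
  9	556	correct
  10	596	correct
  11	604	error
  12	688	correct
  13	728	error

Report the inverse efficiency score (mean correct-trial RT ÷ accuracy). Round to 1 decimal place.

782.3 ms

Correct trials (n=10): 460, 679, 580, 570, 534, 617, 738, 556, 596, 688
Mean correct RT = 6018/10 = 601.8000 ms
Proportion correct = 10/13
IES = 601.8000 / (10/13) = 782.340 ms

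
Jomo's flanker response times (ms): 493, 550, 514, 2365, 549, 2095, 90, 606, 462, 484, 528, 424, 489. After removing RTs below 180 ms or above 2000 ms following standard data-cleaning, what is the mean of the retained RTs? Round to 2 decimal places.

Excluded: 90, 2095, 2365
Retained (n=10): Σ = 5099
Mean = 5099/10 = 509.9000

509.90 ms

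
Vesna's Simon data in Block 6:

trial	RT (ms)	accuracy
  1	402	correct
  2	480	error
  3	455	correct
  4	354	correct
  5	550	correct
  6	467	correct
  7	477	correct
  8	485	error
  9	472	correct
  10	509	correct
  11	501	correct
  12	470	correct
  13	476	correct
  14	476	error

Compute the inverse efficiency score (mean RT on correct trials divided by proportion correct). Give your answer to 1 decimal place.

Correct trials (n=11): 402, 455, 354, 550, 467, 477, 472, 509, 501, 470, 476
Mean correct RT = 5133/11 = 466.6364 ms
Proportion correct = 11/14
IES = 466.6364 / (11/14) = 593.901 ms

593.9 ms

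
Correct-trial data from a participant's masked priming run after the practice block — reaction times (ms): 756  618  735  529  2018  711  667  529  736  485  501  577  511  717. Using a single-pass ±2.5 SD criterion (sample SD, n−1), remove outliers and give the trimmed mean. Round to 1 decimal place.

620.9 ms

n = 14, ΣRT = 10090, M = 720.714
Σ(x−M)² = 1940154.86; s = √(1940154.86/13) = 386.319
Cutoffs: 720.714 ± 2.5·386.319 → [-245.1, 1686.5]
Outside: 2018 → excluded.
Retained (n=13): Σ = 8072, mean = 8072/13 = 620.923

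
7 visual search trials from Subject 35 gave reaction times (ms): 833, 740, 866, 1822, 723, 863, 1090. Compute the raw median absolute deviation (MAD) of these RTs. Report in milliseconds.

123 ms

Sorted: 723, 740, 833, 863, 866, 1090, 1822 → median = 863
|x − 863|: 30, 123, 3, 959, 140, 0, 227
Sorted deviations: 0, 3, 30, 123, 140, 227, 959 → MAD = 123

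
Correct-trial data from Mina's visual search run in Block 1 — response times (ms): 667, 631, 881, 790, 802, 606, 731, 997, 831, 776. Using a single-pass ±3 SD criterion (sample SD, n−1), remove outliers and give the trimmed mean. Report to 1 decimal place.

n = 10, ΣRT = 7712, M = 771.200
Σ(x−M)² = 127363.60; s = √(127363.60/9) = 118.960
Cutoffs: 771.200 ± 3·118.960 → [414.3, 1128.1]
No RTs fall outside the cutoffs; all 10 retained. Mean = 7712/10 = 771.200

771.2 ms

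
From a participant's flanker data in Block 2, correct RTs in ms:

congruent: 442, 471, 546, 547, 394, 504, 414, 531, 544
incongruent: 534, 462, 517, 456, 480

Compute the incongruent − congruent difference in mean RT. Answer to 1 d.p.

1.7 ms

M(congruent) = 4393/9 = 488.111
M(incongruent) = 2449/5 = 489.800
Difference = 489.800 − 488.111 = 1.689 ms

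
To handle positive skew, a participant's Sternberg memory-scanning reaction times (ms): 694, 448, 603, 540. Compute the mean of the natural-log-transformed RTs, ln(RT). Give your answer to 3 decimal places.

ln(RT): 6.5425, 6.1048, 6.4019, 6.2916
Σ ln(RT) = 25.3408
Mean = 25.3408/4 = 6.33519

6.335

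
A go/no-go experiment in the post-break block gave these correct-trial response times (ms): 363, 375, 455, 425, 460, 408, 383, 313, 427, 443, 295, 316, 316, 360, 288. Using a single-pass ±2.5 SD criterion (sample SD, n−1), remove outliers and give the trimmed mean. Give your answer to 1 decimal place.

n = 15, ΣRT = 5627, M = 375.133
Σ(x−M)² = 49749.73; s = √(49749.73/14) = 59.612
Cutoffs: 375.133 ± 2.5·59.612 → [226.1, 524.2]
No RTs fall outside the cutoffs; all 15 retained. Mean = 5627/15 = 375.133

375.1 ms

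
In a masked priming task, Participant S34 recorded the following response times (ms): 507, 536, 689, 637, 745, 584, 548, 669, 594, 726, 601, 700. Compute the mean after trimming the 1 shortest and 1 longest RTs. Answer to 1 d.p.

Sorted: 507, 536, 548, 584, 594, 601, 637, 669, 689, 700, 726, 745
Drop lowest 1 (507) and highest 1 (745)
Remaining (n=10): Σ = 6284, mean = 6284/10 = 628.400

628.4 ms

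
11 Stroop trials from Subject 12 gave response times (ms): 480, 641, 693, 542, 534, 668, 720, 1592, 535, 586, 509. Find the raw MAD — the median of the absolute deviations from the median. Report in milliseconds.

Sorted: 480, 509, 534, 535, 542, 586, 641, 668, 693, 720, 1592 → median = 586
|x − 586|: 106, 55, 107, 44, 52, 82, 134, 1006, 51, 0, 77
Sorted deviations: 0, 44, 51, 52, 55, 77, 82, 106, 107, 134, 1006 → MAD = 77

77 ms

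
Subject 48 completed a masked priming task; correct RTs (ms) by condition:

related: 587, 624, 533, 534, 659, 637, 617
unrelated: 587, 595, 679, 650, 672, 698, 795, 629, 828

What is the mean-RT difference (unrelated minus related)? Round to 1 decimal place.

82.7 ms

M(related) = 4191/7 = 598.714
M(unrelated) = 6133/9 = 681.444
Difference = 681.444 − 598.714 = 82.730 ms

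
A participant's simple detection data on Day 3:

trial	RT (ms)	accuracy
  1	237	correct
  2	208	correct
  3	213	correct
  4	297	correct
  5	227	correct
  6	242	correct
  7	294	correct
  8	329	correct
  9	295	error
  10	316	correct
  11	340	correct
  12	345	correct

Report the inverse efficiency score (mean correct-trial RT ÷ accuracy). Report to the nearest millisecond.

302 ms

Correct trials (n=11): 237, 208, 213, 297, 227, 242, 294, 329, 316, 340, 345
Mean correct RT = 3048/11 = 277.0909 ms
Proportion correct = 11/12
IES = 277.0909 / (11/12) = 302.281 ms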